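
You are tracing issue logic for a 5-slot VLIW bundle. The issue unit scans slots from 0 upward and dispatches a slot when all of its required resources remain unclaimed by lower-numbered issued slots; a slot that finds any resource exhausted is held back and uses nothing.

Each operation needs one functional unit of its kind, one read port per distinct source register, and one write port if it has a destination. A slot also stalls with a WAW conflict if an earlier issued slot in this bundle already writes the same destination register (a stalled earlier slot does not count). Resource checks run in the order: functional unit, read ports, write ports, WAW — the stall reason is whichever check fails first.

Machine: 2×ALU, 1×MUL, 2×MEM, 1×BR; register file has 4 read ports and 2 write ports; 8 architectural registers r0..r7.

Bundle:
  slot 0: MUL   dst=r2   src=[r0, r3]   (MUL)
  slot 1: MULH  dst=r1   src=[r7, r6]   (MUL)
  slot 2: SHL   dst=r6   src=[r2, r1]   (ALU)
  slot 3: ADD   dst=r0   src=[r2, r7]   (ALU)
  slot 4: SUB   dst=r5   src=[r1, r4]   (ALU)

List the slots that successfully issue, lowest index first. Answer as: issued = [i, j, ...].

issued = [0, 2]

[0] MUL needs rd=2 wr=1: ok; after: ALU=2 MUL=0 MEM=2 BR=1, R=2, W=1
[1] MUL needs rd=2 wr=1: FU; after: ALU=2 MUL=0 MEM=2 BR=1, R=2, W=1
[2] ALU needs rd=2 wr=1: ok; after: ALU=1 MUL=0 MEM=2 BR=1, R=0, W=0
[3] ALU needs rd=2 wr=1: RD_PORT; after: ALU=1 MUL=0 MEM=2 BR=1, R=0, W=0
[4] ALU needs rd=2 wr=1: RD_PORT; after: ALU=1 MUL=0 MEM=2 BR=1, R=0, W=0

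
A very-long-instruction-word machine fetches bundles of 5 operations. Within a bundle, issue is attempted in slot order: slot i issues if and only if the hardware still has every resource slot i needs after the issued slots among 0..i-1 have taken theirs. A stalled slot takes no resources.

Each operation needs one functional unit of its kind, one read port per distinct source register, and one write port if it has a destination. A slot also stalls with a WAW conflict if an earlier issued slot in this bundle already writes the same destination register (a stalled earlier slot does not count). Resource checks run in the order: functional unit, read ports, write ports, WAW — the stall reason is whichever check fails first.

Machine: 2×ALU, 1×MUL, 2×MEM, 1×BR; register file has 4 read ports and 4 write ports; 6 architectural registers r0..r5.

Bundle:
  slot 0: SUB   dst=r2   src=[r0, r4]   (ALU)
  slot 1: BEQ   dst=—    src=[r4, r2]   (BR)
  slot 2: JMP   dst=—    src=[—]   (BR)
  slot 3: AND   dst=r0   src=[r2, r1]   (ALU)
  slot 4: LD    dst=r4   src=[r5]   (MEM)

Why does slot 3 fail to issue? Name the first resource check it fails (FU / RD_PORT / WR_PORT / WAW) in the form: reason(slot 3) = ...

reason(slot 3) = RD_PORT

(0) want 1×ALU +2rd +1wr — yes → AL1|MU1|ME2|BR1|rd2|wr3
(1) want 1×BR +2rd +0wr — yes → AL1|MU1|ME2|BR0|rd0|wr3
(2) want 1×BR +0rd +0wr — FU → AL1|MU1|ME2|BR0|rd0|wr3
(3) want 1×ALU +2rd +1wr — RD_PORT → AL1|MU1|ME2|BR0|rd0|wr3
(4) want 1×MEM +1rd +1wr — RD_PORT → AL1|MU1|ME2|BR0|rd0|wr3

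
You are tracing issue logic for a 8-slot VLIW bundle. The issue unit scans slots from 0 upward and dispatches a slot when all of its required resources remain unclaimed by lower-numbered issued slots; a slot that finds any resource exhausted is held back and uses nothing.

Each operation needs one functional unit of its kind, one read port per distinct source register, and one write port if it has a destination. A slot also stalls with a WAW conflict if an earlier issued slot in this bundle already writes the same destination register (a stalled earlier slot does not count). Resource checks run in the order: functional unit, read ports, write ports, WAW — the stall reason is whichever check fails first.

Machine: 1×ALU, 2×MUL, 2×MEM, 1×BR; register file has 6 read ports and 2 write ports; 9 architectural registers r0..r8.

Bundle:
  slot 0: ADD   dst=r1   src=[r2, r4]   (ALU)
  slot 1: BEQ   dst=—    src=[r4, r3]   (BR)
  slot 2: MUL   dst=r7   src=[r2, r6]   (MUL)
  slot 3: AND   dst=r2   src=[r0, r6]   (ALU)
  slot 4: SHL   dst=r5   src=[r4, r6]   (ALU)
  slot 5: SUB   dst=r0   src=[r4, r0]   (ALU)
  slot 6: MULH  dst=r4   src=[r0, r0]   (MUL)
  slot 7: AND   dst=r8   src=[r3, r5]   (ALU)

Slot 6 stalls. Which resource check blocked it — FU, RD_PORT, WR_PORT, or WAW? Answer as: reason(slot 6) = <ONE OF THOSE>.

reason(slot 6) = RD_PORT

[0] ALU needs rd=2 wr=1: ok; after: ALU=0 MUL=2 MEM=2 BR=1, R=4, W=1
[1] BR needs rd=2 wr=0: ok; after: ALU=0 MUL=2 MEM=2 BR=0, R=2, W=1
[2] MUL needs rd=2 wr=1: ok; after: ALU=0 MUL=1 MEM=2 BR=0, R=0, W=0
[3] ALU needs rd=2 wr=1: FU; after: ALU=0 MUL=1 MEM=2 BR=0, R=0, W=0
[4] ALU needs rd=2 wr=1: FU; after: ALU=0 MUL=1 MEM=2 BR=0, R=0, W=0
[5] ALU needs rd=2 wr=1: FU; after: ALU=0 MUL=1 MEM=2 BR=0, R=0, W=0
[6] MUL needs rd=1 wr=1: RD_PORT; after: ALU=0 MUL=1 MEM=2 BR=0, R=0, W=0
[7] ALU needs rd=2 wr=1: FU; after: ALU=0 MUL=1 MEM=2 BR=0, R=0, W=0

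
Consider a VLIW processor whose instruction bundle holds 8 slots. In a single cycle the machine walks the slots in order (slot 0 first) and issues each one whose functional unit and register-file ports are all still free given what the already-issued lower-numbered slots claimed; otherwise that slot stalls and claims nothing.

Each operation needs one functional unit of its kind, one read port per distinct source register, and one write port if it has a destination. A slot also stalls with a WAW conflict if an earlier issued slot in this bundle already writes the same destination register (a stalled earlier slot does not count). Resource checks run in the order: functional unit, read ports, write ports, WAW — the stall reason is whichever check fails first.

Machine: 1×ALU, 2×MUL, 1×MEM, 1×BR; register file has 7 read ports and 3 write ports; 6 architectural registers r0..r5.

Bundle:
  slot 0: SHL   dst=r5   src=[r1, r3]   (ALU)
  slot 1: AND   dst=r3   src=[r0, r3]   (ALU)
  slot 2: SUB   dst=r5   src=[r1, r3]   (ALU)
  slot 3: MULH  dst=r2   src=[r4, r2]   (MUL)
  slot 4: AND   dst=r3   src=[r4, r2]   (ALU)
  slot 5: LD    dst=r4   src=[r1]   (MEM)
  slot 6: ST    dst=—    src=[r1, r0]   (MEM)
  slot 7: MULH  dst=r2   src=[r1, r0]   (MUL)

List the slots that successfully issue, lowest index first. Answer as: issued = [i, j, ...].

issued = [0, 3, 5]

(0) want 1×ALU +2rd +1wr — yes → AL0|MU2|ME1|BR1|rd5|wr2
(1) want 1×ALU +2rd +1wr — FU → AL0|MU2|ME1|BR1|rd5|wr2
(2) want 1×ALU +2rd +1wr — FU → AL0|MU2|ME1|BR1|rd5|wr2
(3) want 1×MUL +2rd +1wr — yes → AL0|MU1|ME1|BR1|rd3|wr1
(4) want 1×ALU +2rd +1wr — FU → AL0|MU1|ME1|BR1|rd3|wr1
(5) want 1×MEM +1rd +1wr — yes → AL0|MU1|ME0|BR1|rd2|wr0
(6) want 1×MEM +2rd +0wr — FU → AL0|MU1|ME0|BR1|rd2|wr0
(7) want 1×MUL +2rd +1wr — WR_PORT → AL0|MU1|ME0|BR1|rd2|wr0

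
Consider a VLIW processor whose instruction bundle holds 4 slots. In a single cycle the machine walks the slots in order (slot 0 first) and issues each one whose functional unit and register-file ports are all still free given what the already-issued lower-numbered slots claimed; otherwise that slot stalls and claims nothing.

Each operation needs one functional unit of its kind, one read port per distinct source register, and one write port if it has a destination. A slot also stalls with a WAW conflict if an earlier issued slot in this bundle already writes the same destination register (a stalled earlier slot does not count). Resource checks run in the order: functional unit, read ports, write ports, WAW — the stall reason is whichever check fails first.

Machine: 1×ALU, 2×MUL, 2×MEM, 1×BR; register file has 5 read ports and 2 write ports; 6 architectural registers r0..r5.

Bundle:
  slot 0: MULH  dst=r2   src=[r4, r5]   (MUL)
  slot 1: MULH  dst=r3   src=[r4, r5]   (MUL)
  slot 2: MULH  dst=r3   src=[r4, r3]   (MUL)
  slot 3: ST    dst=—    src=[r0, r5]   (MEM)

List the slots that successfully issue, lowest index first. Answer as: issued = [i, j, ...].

(0) want 1×MUL +2rd +1wr — yes → AL1|MU1|ME2|BR1|rd3|wr1
(1) want 1×MUL +2rd +1wr — yes → AL1|MU0|ME2|BR1|rd1|wr0
(2) want 1×MUL +2rd +1wr — FU → AL1|MU0|ME2|BR1|rd1|wr0
(3) want 1×MEM +2rd +0wr — RD_PORT → AL1|MU0|ME2|BR1|rd1|wr0

issued = [0, 1]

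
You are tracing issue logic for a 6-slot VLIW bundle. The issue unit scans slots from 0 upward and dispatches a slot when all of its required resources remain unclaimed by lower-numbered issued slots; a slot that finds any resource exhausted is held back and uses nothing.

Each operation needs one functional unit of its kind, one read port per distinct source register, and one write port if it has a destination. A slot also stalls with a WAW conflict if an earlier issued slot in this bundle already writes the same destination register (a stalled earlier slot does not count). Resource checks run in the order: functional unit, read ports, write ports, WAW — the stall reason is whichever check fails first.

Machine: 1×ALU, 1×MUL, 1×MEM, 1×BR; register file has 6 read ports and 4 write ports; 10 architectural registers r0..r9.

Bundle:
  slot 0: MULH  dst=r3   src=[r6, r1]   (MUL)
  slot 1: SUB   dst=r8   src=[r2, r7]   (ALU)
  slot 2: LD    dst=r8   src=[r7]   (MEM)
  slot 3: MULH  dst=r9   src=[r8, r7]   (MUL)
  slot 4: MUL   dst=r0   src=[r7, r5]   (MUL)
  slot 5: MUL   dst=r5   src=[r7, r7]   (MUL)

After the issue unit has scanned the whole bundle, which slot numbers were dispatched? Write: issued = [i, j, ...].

(0) want 1×MUL +2rd +1wr — yes → AL1|MU0|ME1|BR1|rd4|wr3
(1) want 1×ALU +2rd +1wr — yes → AL0|MU0|ME1|BR1|rd2|wr2
(2) want 1×MEM +1rd +1wr — WAW → AL0|MU0|ME1|BR1|rd2|wr2
(3) want 1×MUL +2rd +1wr — FU → AL0|MU0|ME1|BR1|rd2|wr2
(4) want 1×MUL +2rd +1wr — FU → AL0|MU0|ME1|BR1|rd2|wr2
(5) want 1×MUL +1rd +1wr — FU → AL0|MU0|ME1|BR1|rd2|wr2

issued = [0, 1]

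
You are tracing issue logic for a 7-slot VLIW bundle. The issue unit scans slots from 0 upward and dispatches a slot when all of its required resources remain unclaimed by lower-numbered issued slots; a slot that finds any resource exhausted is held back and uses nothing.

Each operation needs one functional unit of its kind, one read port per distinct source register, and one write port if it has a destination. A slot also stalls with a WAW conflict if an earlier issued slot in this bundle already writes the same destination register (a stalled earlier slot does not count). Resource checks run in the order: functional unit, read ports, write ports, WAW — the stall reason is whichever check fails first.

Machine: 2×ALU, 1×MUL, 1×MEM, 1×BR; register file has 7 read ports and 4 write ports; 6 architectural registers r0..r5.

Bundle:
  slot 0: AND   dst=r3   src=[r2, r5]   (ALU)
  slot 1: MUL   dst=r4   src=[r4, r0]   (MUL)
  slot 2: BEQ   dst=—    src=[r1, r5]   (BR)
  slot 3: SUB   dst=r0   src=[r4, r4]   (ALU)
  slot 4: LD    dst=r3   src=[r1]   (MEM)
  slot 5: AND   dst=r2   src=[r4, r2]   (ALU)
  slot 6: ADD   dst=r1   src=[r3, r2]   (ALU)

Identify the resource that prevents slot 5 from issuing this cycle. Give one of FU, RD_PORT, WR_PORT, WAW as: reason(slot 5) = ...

reason(slot 5) = FU

slot 0 (ALU): ISSUE — free A1,Mu1,Ld1,B1 rp5 wp3
slot 1 (MUL): ISSUE — free A1,Mu0,Ld1,B1 rp3 wp2
slot 2 (BR): ISSUE — free A1,Mu0,Ld1,B0 rp1 wp2
slot 3 (ALU): ISSUE — free A0,Mu0,Ld1,B0 rp0 wp1
slot 4 (MEM): stall RD_PORT — free A0,Mu0,Ld1,B0 rp0 wp1
slot 5 (ALU): stall FU — free A0,Mu0,Ld1,B0 rp0 wp1
slot 6 (ALU): stall FU — free A0,Mu0,Ld1,B0 rp0 wp1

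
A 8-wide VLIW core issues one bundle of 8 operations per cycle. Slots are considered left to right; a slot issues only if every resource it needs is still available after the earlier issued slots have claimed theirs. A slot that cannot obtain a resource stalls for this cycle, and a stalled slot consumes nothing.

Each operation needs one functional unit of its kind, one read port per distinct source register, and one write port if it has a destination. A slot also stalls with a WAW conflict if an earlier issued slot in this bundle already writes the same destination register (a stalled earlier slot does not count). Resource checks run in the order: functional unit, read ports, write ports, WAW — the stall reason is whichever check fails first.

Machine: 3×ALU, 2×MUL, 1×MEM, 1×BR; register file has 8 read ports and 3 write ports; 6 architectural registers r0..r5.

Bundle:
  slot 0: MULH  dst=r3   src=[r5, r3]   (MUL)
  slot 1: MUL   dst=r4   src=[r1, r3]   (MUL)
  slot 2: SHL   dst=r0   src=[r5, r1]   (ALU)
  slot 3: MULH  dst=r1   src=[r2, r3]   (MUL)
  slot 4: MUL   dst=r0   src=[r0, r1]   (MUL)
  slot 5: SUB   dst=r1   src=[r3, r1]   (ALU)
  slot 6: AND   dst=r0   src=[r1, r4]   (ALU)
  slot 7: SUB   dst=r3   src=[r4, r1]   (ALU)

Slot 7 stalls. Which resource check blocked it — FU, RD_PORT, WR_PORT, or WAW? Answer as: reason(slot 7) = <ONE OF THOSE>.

  0. MUL→r3 ⇒ go  {3A/1Mu/1Ld/1B | 6r 2w}
  1. MUL→r4 ⇒ go  {3A/0Mu/1Ld/1B | 4r 1w}
  2. ALU→r0 ⇒ go  {2A/0Mu/1Ld/1B | 2r 0w}
  3. MUL→r1 ⇒ no(FU)  {2A/0Mu/1Ld/1B | 2r 0w}
  4. MUL→r0 ⇒ no(FU)  {2A/0Mu/1Ld/1B | 2r 0w}
  5. ALU→r1 ⇒ no(WR_PORT)  {2A/0Mu/1Ld/1B | 2r 0w}
  6. ALU→r0 ⇒ no(WR_PORT)  {2A/0Mu/1Ld/1B | 2r 0w}
  7. ALU→r3 ⇒ no(WR_PORT)  {2A/0Mu/1Ld/1B | 2r 0w}

reason(slot 7) = WR_PORT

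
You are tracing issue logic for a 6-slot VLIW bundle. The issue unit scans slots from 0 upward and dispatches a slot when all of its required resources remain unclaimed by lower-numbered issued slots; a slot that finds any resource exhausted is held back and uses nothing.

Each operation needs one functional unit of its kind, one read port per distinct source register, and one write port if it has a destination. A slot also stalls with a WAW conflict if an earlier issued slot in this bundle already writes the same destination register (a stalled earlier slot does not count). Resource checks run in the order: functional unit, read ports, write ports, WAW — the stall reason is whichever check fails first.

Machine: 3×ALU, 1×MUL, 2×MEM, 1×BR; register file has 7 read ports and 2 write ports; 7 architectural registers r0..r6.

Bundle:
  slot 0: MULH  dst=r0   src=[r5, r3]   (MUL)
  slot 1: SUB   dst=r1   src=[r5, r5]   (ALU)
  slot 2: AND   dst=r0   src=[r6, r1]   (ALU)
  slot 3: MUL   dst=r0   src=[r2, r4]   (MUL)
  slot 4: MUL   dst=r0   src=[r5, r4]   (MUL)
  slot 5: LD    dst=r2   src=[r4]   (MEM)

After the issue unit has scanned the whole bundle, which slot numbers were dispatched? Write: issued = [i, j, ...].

#0 MUL src=r5,r3 dispatched  <A:3 Mu:0 Ld:2 B:1 rd:5 wr:1>
#1 ALU src=r5,r5 dispatched  <A:2 Mu:0 Ld:2 B:1 rd:4 wr:0>
#2 ALU src=r6,r1 held:WR_PORT  <A:2 Mu:0 Ld:2 B:1 rd:4 wr:0>
#3 MUL src=r2,r4 held:FU  <A:2 Mu:0 Ld:2 B:1 rd:4 wr:0>
#4 MUL src=r5,r4 held:FU  <A:2 Mu:0 Ld:2 B:1 rd:4 wr:0>
#5 MEM src=r4 held:WR_PORT  <A:2 Mu:0 Ld:2 B:1 rd:4 wr:0>

issued = [0, 1]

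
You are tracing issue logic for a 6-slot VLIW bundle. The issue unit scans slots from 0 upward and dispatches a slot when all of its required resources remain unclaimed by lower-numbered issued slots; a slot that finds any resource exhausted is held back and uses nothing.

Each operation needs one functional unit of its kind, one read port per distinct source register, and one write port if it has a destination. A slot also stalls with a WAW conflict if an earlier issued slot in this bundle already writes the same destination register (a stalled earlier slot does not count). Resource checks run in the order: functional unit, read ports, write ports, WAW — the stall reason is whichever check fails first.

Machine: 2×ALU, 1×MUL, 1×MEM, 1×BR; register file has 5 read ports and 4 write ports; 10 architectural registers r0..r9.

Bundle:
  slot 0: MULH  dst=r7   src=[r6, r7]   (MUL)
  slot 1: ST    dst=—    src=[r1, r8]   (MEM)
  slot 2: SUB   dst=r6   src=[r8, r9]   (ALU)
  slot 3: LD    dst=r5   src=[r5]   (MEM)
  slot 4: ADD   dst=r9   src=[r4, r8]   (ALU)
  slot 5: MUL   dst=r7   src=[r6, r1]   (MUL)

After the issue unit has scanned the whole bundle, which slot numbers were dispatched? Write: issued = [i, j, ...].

issued = [0, 1]

[0] MUL needs rd=2 wr=1: ok; after: ALU=2 MUL=0 MEM=1 BR=1, R=3, W=3
[1] MEM needs rd=2 wr=0: ok; after: ALU=2 MUL=0 MEM=0 BR=1, R=1, W=3
[2] ALU needs rd=2 wr=1: RD_PORT; after: ALU=2 MUL=0 MEM=0 BR=1, R=1, W=3
[3] MEM needs rd=1 wr=1: FU; after: ALU=2 MUL=0 MEM=0 BR=1, R=1, W=3
[4] ALU needs rd=2 wr=1: RD_PORT; after: ALU=2 MUL=0 MEM=0 BR=1, R=1, W=3
[5] MUL needs rd=2 wr=1: FU; after: ALU=2 MUL=0 MEM=0 BR=1, R=1, W=3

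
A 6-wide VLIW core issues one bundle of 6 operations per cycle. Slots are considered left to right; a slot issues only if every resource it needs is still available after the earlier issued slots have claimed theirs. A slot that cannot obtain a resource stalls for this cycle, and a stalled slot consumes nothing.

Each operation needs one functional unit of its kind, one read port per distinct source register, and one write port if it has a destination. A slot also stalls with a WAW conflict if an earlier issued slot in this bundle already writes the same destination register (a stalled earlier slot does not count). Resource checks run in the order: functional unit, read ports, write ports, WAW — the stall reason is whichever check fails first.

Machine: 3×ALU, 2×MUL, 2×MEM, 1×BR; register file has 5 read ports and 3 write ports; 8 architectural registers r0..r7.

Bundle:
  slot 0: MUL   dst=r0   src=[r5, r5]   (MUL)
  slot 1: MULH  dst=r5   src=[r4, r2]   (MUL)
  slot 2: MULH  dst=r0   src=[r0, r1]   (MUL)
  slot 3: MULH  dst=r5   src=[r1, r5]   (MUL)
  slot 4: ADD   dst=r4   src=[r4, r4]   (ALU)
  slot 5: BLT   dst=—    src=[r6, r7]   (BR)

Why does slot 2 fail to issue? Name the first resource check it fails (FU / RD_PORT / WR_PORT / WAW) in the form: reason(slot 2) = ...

reason(slot 2) = FU

[0] MUL needs rd=1 wr=1: ok; after: ALU=3 MUL=1 MEM=2 BR=1, R=4, W=2
[1] MUL needs rd=2 wr=1: ok; after: ALU=3 MUL=0 MEM=2 BR=1, R=2, W=1
[2] MUL needs rd=2 wr=1: FU; after: ALU=3 MUL=0 MEM=2 BR=1, R=2, W=1
[3] MUL needs rd=2 wr=1: FU; after: ALU=3 MUL=0 MEM=2 BR=1, R=2, W=1
[4] ALU needs rd=1 wr=1: ok; after: ALU=2 MUL=0 MEM=2 BR=1, R=1, W=0
[5] BR needs rd=2 wr=0: RD_PORT; after: ALU=2 MUL=0 MEM=2 BR=1, R=1, W=0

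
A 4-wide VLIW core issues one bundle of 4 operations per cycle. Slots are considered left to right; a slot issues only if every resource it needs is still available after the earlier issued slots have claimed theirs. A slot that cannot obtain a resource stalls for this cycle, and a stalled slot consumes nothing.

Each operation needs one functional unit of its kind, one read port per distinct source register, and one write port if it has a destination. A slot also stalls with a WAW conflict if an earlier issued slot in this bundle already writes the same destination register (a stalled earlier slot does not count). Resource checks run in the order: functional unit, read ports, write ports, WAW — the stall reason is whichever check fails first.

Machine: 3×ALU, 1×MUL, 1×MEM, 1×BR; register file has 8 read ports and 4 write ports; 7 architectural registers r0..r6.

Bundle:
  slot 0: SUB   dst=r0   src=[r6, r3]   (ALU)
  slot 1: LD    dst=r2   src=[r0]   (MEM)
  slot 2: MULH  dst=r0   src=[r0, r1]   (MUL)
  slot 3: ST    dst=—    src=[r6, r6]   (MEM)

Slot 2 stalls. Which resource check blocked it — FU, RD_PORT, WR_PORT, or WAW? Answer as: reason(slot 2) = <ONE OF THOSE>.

reason(slot 2) = WAW

[0] ALU needs rd=2 wr=1: ok; after: ALU=2 MUL=1 MEM=1 BR=1, R=6, W=3
[1] MEM needs rd=1 wr=1: ok; after: ALU=2 MUL=1 MEM=0 BR=1, R=5, W=2
[2] MUL needs rd=2 wr=1: WAW; after: ALU=2 MUL=1 MEM=0 BR=1, R=5, W=2
[3] MEM needs rd=1 wr=0: FU; after: ALU=2 MUL=1 MEM=0 BR=1, R=5, W=2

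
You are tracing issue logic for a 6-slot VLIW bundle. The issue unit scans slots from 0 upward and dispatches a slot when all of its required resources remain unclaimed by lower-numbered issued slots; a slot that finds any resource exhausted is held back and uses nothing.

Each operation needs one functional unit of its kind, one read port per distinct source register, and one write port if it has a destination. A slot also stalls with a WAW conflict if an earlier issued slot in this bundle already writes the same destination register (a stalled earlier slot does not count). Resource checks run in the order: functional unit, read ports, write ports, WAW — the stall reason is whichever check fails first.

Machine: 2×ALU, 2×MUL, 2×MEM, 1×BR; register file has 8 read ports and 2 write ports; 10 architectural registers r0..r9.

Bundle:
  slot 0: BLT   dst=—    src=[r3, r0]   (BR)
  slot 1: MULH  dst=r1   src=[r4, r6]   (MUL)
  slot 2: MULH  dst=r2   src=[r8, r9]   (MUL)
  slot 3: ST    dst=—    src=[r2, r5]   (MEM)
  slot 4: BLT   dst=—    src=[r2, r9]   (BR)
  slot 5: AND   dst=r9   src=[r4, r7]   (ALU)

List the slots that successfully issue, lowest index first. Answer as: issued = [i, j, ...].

(0) want 1×BR +2rd +0wr — yes → AL2|MU2|ME2|BR0|rd6|wr2
(1) want 1×MUL +2rd +1wr — yes → AL2|MU1|ME2|BR0|rd4|wr1
(2) want 1×MUL +2rd +1wr — yes → AL2|MU0|ME2|BR0|rd2|wr0
(3) want 1×MEM +2rd +0wr — yes → AL2|MU0|ME1|BR0|rd0|wr0
(4) want 1×BR +2rd +0wr — FU → AL2|MU0|ME1|BR0|rd0|wr0
(5) want 1×ALU +2rd +1wr — RD_PORT → AL2|MU0|ME1|BR0|rd0|wr0

issued = [0, 1, 2, 3]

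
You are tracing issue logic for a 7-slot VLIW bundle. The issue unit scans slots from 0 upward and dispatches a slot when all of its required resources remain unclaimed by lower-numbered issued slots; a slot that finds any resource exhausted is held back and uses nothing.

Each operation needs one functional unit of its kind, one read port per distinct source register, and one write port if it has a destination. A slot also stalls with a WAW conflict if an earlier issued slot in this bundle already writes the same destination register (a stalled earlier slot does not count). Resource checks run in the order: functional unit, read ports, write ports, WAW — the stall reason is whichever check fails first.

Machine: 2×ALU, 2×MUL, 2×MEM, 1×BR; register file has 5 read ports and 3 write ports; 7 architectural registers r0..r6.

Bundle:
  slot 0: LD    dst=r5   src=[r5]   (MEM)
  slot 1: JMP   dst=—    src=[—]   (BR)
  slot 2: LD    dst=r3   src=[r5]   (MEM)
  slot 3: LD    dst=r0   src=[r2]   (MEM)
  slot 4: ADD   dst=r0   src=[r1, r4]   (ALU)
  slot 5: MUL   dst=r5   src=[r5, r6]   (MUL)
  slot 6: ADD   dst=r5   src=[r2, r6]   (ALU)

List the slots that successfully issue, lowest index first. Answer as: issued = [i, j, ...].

[0] MEM needs rd=1 wr=1: ok; after: ALU=2 MUL=2 MEM=1 BR=1, R=4, W=2
[1] BR needs rd=0 wr=0: ok; after: ALU=2 MUL=2 MEM=1 BR=0, R=4, W=2
[2] MEM needs rd=1 wr=1: ok; after: ALU=2 MUL=2 MEM=0 BR=0, R=3, W=1
[3] MEM needs rd=1 wr=1: FU; after: ALU=2 MUL=2 MEM=0 BR=0, R=3, W=1
[4] ALU needs rd=2 wr=1: ok; after: ALU=1 MUL=2 MEM=0 BR=0, R=1, W=0
[5] MUL needs rd=2 wr=1: RD_PORT; after: ALU=1 MUL=2 MEM=0 BR=0, R=1, W=0
[6] ALU needs rd=2 wr=1: RD_PORT; after: ALU=1 MUL=2 MEM=0 BR=0, R=1, W=0

issued = [0, 1, 2, 4]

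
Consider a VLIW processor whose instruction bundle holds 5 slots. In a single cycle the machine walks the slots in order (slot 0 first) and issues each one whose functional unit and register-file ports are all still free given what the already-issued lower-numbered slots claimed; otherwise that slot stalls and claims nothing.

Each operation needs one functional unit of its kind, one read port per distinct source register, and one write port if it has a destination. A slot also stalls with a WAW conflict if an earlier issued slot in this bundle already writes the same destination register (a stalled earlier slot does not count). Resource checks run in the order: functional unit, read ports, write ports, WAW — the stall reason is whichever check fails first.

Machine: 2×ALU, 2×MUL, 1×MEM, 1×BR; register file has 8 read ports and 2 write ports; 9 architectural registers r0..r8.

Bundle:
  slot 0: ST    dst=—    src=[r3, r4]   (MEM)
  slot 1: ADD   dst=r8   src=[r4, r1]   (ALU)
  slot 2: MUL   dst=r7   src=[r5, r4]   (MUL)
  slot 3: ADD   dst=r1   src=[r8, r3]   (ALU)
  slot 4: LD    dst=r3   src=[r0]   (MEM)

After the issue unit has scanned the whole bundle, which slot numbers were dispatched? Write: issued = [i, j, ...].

issued = [0, 1, 2]

#0 MEM src=r3,r4 dispatched  <A:2 Mu:2 Ld:0 B:1 rd:6 wr:2>
#1 ALU src=r4,r1 dispatched  <A:1 Mu:2 Ld:0 B:1 rd:4 wr:1>
#2 MUL src=r5,r4 dispatched  <A:1 Mu:1 Ld:0 B:1 rd:2 wr:0>
#3 ALU src=r8,r3 held:WR_PORT  <A:1 Mu:1 Ld:0 B:1 rd:2 wr:0>
#4 MEM src=r0 held:FU  <A:1 Mu:1 Ld:0 B:1 rd:2 wr:0>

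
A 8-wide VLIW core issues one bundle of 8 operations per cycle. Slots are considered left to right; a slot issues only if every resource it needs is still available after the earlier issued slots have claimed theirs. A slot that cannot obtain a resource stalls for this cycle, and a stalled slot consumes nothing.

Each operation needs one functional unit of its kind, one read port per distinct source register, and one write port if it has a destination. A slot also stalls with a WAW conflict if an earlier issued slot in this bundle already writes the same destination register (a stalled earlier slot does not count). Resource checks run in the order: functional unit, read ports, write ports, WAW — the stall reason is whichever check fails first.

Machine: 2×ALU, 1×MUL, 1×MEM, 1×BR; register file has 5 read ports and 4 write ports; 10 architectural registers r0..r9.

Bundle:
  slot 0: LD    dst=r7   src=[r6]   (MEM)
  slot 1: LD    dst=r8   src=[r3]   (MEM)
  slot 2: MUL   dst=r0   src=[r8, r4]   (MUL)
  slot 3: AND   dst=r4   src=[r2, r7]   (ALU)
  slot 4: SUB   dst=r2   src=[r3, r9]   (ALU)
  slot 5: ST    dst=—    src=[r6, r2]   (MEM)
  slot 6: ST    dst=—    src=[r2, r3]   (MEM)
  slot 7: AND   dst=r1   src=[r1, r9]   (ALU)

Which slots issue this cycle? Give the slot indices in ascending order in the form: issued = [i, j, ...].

#0 MEM src=r6 dispatched  <A:2 Mu:1 Ld:0 B:1 rd:4 wr:3>
#1 MEM src=r3 held:FU  <A:2 Mu:1 Ld:0 B:1 rd:4 wr:3>
#2 MUL src=r8,r4 dispatched  <A:2 Mu:0 Ld:0 B:1 rd:2 wr:2>
#3 ALU src=r2,r7 dispatched  <A:1 Mu:0 Ld:0 B:1 rd:0 wr:1>
#4 ALU src=r3,r9 held:RD_PORT  <A:1 Mu:0 Ld:0 B:1 rd:0 wr:1>
#5 MEM src=r6,r2 held:FU  <A:1 Mu:0 Ld:0 B:1 rd:0 wr:1>
#6 MEM src=r2,r3 held:FU  <A:1 Mu:0 Ld:0 B:1 rd:0 wr:1>
#7 ALU src=r1,r9 held:RD_PORT  <A:1 Mu:0 Ld:0 B:1 rd:0 wr:1>

issued = [0, 2, 3]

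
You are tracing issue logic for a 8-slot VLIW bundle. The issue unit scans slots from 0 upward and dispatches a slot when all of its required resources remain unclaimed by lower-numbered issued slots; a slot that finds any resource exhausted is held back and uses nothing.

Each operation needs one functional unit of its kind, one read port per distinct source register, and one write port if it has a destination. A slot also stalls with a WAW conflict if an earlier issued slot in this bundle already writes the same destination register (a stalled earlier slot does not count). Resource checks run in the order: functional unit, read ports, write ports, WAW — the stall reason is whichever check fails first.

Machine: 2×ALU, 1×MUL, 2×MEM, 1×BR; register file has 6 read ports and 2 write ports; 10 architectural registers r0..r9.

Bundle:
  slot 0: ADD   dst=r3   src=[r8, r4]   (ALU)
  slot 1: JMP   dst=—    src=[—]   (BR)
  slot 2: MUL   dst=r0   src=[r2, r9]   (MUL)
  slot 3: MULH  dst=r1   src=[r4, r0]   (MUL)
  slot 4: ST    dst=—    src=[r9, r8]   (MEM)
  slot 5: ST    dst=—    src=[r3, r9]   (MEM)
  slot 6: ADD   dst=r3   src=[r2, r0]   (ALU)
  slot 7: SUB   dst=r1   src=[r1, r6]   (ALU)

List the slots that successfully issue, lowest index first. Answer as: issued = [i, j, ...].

issued = [0, 1, 2, 4]

(0) want 1×ALU +2rd +1wr — yes → AL1|MU1|ME2|BR1|rd4|wr1
(1) want 1×BR +0rd +0wr — yes → AL1|MU1|ME2|BR0|rd4|wr1
(2) want 1×MUL +2rd +1wr — yes → AL1|MU0|ME2|BR0|rd2|wr0
(3) want 1×MUL +2rd +1wr — FU → AL1|MU0|ME2|BR0|rd2|wr0
(4) want 1×MEM +2rd +0wr — yes → AL1|MU0|ME1|BR0|rd0|wr0
(5) want 1×MEM +2rd +0wr — RD_PORT → AL1|MU0|ME1|BR0|rd0|wr0
(6) want 1×ALU +2rd +1wr — RD_PORT → AL1|MU0|ME1|BR0|rd0|wr0
(7) want 1×ALU +2rd +1wr — RD_PORT → AL1|MU0|ME1|BR0|rd0|wr0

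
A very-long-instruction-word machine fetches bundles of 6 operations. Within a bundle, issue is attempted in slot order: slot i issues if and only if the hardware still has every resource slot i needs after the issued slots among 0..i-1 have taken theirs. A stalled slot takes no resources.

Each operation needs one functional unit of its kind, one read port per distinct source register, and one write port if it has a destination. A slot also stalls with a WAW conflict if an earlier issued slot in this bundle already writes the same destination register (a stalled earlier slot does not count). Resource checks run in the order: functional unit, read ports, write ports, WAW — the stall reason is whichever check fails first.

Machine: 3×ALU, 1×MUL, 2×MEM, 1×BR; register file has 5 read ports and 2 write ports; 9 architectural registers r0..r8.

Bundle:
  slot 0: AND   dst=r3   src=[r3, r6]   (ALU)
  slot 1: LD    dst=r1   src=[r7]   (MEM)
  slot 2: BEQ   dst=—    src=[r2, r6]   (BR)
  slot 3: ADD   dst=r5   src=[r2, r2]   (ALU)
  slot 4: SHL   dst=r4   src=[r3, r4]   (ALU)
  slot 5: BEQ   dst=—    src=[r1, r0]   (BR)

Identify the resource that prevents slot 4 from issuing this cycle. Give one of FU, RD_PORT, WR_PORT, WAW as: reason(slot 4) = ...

reason(slot 4) = RD_PORT

(0) want 1×ALU +2rd +1wr — yes → AL2|MU1|ME2|BR1|rd3|wr1
(1) want 1×MEM +1rd +1wr — yes → AL2|MU1|ME1|BR1|rd2|wr0
(2) want 1×BR +2rd +0wr — yes → AL2|MU1|ME1|BR0|rd0|wr0
(3) want 1×ALU +1rd +1wr — RD_PORT → AL2|MU1|ME1|BR0|rd0|wr0
(4) want 1×ALU +2rd +1wr — RD_PORT → AL2|MU1|ME1|BR0|rd0|wr0
(5) want 1×BR +2rd +0wr — FU → AL2|MU1|ME1|BR0|rd0|wr0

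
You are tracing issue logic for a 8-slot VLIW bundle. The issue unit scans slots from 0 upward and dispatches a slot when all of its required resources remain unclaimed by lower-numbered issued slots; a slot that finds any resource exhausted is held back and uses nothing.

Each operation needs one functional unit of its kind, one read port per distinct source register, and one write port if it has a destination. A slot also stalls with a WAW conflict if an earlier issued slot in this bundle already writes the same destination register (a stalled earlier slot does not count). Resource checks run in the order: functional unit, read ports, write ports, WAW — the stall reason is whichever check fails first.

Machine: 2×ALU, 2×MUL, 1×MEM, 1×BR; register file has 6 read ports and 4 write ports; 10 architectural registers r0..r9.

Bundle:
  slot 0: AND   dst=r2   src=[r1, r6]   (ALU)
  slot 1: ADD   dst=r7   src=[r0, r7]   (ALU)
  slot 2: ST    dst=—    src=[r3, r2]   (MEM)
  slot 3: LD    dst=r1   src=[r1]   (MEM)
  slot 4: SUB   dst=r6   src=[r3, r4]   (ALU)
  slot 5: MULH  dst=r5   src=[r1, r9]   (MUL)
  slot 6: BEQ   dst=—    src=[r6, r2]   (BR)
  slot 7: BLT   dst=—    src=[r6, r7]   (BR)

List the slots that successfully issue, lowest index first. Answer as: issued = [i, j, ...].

issued = [0, 1, 2]

[0] ALU needs rd=2 wr=1: ok; after: ALU=1 MUL=2 MEM=1 BR=1, R=4, W=3
[1] ALU needs rd=2 wr=1: ok; after: ALU=0 MUL=2 MEM=1 BR=1, R=2, W=2
[2] MEM needs rd=2 wr=0: ok; after: ALU=0 MUL=2 MEM=0 BR=1, R=0, W=2
[3] MEM needs rd=1 wr=1: FU; after: ALU=0 MUL=2 MEM=0 BR=1, R=0, W=2
[4] ALU needs rd=2 wr=1: FU; after: ALU=0 MUL=2 MEM=0 BR=1, R=0, W=2
[5] MUL needs rd=2 wr=1: RD_PORT; after: ALU=0 MUL=2 MEM=0 BR=1, R=0, W=2
[6] BR needs rd=2 wr=0: RD_PORT; after: ALU=0 MUL=2 MEM=0 BR=1, R=0, W=2
[7] BR needs rd=2 wr=0: RD_PORT; after: ALU=0 MUL=2 MEM=0 BR=1, R=0, W=2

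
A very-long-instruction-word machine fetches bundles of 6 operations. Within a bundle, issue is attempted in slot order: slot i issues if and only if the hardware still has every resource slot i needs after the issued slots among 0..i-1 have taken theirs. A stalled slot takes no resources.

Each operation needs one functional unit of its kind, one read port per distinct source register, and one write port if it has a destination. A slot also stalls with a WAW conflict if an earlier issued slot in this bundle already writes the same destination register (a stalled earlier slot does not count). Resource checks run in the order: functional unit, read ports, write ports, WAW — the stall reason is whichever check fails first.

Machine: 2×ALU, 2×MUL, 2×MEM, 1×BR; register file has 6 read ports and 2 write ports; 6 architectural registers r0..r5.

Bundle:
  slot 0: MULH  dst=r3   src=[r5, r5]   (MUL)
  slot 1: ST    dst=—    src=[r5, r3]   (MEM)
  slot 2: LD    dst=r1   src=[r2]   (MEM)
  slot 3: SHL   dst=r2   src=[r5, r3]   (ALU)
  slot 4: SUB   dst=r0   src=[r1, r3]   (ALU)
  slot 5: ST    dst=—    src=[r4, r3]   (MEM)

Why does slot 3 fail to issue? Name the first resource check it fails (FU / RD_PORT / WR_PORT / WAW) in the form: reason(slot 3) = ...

(0) want 1×MUL +1rd +1wr — yes → AL2|MU1|ME2|BR1|rd5|wr1
(1) want 1×MEM +2rd +0wr — yes → AL2|MU1|ME1|BR1|rd3|wr1
(2) want 1×MEM +1rd +1wr — yes → AL2|MU1|ME0|BR1|rd2|wr0
(3) want 1×ALU +2rd +1wr — WR_PORT → AL2|MU1|ME0|BR1|rd2|wr0
(4) want 1×ALU +2rd +1wr — WR_PORT → AL2|MU1|ME0|BR1|rd2|wr0
(5) want 1×MEM +2rd +0wr — FU → AL2|MU1|ME0|BR1|rd2|wr0

reason(slot 3) = WR_PORT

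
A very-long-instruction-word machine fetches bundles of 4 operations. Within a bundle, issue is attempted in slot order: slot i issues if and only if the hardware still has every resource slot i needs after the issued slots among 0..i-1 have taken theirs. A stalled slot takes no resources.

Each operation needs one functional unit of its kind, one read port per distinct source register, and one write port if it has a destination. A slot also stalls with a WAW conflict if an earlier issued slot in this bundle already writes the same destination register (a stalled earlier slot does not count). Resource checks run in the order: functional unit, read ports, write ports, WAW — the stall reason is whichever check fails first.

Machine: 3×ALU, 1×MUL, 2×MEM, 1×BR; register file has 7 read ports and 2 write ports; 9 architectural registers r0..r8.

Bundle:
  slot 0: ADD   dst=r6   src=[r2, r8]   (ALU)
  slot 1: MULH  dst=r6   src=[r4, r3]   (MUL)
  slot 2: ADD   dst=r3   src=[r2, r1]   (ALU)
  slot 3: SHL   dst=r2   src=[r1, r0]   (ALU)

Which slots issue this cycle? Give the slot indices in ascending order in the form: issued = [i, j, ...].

issued = [0, 2]

#0 ALU src=r2,r8 dispatched  <A:2 Mu:1 Ld:2 B:1 rd:5 wr:1>
#1 MUL src=r4,r3 held:WAW  <A:2 Mu:1 Ld:2 B:1 rd:5 wr:1>
#2 ALU src=r2,r1 dispatched  <A:1 Mu:1 Ld:2 B:1 rd:3 wr:0>
#3 ALU src=r1,r0 held:WR_PORT  <A:1 Mu:1 Ld:2 B:1 rd:3 wr:0>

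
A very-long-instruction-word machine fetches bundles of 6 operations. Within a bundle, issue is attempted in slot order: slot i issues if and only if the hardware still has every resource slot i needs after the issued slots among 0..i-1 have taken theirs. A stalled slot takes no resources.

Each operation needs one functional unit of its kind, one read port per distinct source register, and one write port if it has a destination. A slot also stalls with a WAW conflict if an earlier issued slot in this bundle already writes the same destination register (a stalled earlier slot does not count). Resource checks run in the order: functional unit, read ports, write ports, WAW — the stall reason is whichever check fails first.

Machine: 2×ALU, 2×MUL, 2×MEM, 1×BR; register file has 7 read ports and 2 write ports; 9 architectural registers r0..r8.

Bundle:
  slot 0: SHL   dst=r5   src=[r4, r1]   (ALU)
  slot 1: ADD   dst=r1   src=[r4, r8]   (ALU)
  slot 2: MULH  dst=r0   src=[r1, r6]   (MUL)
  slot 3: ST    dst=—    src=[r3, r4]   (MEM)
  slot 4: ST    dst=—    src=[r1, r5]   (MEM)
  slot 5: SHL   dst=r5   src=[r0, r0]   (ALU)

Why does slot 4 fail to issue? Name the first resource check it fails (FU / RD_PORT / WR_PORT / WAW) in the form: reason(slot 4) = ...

reason(slot 4) = RD_PORT

[0] ALU needs rd=2 wr=1: ok; after: ALU=1 MUL=2 MEM=2 BR=1, R=5, W=1
[1] ALU needs rd=2 wr=1: ok; after: ALU=0 MUL=2 MEM=2 BR=1, R=3, W=0
[2] MUL needs rd=2 wr=1: WR_PORT; after: ALU=0 MUL=2 MEM=2 BR=1, R=3, W=0
[3] MEM needs rd=2 wr=0: ok; after: ALU=0 MUL=2 MEM=1 BR=1, R=1, W=0
[4] MEM needs rd=2 wr=0: RD_PORT; after: ALU=0 MUL=2 MEM=1 BR=1, R=1, W=0
[5] ALU needs rd=1 wr=1: FU; after: ALU=0 MUL=2 MEM=1 BR=1, R=1, W=0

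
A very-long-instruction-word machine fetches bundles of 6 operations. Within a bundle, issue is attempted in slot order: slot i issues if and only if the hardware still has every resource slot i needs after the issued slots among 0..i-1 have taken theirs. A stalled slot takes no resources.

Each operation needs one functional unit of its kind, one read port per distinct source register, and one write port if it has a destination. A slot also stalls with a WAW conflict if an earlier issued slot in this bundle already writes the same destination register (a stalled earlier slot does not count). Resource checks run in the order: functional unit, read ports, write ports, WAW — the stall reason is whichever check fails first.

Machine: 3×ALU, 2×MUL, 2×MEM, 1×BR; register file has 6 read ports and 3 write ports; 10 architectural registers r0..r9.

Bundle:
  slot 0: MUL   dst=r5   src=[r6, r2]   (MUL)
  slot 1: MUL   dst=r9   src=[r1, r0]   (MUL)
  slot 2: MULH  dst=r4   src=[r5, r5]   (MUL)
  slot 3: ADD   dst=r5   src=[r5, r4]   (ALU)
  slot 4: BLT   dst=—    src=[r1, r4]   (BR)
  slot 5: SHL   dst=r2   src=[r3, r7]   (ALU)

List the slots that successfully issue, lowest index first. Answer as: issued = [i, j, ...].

issued = [0, 1, 4]

[0] MUL needs rd=2 wr=1: ok; after: ALU=3 MUL=1 MEM=2 BR=1, R=4, W=2
[1] MUL needs rd=2 wr=1: ok; after: ALU=3 MUL=0 MEM=2 BR=1, R=2, W=1
[2] MUL needs rd=1 wr=1: FU; after: ALU=3 MUL=0 MEM=2 BR=1, R=2, W=1
[3] ALU needs rd=2 wr=1: WAW; after: ALU=3 MUL=0 MEM=2 BR=1, R=2, W=1
[4] BR needs rd=2 wr=0: ok; after: ALU=3 MUL=0 MEM=2 BR=0, R=0, W=1
[5] ALU needs rd=2 wr=1: RD_PORT; after: ALU=3 MUL=0 MEM=2 BR=0, R=0, W=1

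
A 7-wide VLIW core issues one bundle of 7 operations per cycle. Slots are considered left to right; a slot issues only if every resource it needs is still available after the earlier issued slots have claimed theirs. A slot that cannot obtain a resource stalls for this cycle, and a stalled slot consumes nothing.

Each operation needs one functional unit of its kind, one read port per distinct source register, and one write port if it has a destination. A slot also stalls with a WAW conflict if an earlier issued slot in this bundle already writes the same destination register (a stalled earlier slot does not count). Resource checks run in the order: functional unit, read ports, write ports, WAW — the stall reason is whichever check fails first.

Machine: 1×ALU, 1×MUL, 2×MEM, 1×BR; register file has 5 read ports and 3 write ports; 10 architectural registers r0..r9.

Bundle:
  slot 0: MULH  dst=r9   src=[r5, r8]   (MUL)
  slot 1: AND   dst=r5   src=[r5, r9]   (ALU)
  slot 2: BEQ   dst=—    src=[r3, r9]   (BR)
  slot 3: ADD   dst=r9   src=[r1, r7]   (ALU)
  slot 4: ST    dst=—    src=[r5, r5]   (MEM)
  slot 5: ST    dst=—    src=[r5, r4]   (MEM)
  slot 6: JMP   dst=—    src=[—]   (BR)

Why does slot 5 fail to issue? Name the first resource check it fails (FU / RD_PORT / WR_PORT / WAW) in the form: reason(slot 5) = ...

reason(slot 5) = RD_PORT

[0] MUL needs rd=2 wr=1: ok; after: ALU=1 MUL=0 MEM=2 BR=1, R=3, W=2
[1] ALU needs rd=2 wr=1: ok; after: ALU=0 MUL=0 MEM=2 BR=1, R=1, W=1
[2] BR needs rd=2 wr=0: RD_PORT; after: ALU=0 MUL=0 MEM=2 BR=1, R=1, W=1
[3] ALU needs rd=2 wr=1: FU; after: ALU=0 MUL=0 MEM=2 BR=1, R=1, W=1
[4] MEM needs rd=1 wr=0: ok; after: ALU=0 MUL=0 MEM=1 BR=1, R=0, W=1
[5] MEM needs rd=2 wr=0: RD_PORT; after: ALU=0 MUL=0 MEM=1 BR=1, R=0, W=1
[6] BR needs rd=0 wr=0: ok; after: ALU=0 MUL=0 MEM=1 BR=0, R=0, W=1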